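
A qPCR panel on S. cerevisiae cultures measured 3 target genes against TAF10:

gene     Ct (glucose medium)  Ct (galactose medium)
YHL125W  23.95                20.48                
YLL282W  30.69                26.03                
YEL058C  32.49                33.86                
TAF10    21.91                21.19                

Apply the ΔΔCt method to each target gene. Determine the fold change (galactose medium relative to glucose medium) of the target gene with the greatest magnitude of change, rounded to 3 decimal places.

YHL125W: ΔΔCt = (20.48−21.19) − (23.95−21.91) = -0.71 − 2.04 = -2.75; fold change = 2^2.75 = 6.727
YLL282W: ΔΔCt = (26.03−21.19) − (30.69−21.91) = 4.84 − 8.78 = -3.94; fold change = 2^3.94 = 15.348
YEL058C: ΔΔCt = (33.86−21.19) − (32.49−21.91) = 12.67 − 10.58 = 2.09; fold change = 2^-2.09 = 0.235
YLL282W has the largest |ΔΔCt| = 3.94.

15.348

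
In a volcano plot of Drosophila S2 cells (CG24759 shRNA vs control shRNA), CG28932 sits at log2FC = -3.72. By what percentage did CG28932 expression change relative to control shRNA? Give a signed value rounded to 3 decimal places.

Fold change = 2^(-3.72) = 0.0759
Percent change = (FC − 1) × 100% = (0.0759 − 1) × 100 = -92.411%

-92.411%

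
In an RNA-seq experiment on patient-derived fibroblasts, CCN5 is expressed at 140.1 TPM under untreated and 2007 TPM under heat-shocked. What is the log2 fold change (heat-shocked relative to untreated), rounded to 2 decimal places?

3.84

Fold change = 2007 / 140.1 = 14.3255
log2(14.3255) = 3.841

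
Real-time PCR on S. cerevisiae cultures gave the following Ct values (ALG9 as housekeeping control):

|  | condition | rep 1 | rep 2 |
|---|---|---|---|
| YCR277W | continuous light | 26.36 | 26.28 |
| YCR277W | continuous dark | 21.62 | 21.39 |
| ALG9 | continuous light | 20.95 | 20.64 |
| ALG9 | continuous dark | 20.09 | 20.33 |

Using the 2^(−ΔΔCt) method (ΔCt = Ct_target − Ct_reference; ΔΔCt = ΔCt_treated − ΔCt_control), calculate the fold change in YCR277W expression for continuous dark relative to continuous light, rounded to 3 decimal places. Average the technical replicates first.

Mean Ct: YCR277W continuous light 26.320; YCR277W continuous dark 21.505; ALG9 continuous light 20.795; ALG9 continuous dark 20.210
ΔCt(continuous light) = 26.320 − 20.795 = 5.525
ΔCt(continuous dark) = 21.505 − 20.210 = 1.295
ΔΔCt = 1.295 − 5.525 = -4.230
Fold change = 2^(−(-4.230)) = 2^4.230 = 18.7654

18.765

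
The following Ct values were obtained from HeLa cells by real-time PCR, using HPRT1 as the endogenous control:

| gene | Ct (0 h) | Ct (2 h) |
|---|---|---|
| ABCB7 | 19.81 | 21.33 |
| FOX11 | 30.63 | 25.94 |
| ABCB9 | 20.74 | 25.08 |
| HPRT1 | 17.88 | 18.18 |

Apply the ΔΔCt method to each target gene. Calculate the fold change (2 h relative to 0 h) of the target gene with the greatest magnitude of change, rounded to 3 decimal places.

31.779

ABCB7: ΔΔCt = (21.33−18.18) − (19.81−17.88) = 3.15 − 1.93 = 1.22; fold change = 2^-1.22 = 0.429
FOX11: ΔΔCt = (25.94−18.18) − (30.63−17.88) = 7.76 − 12.75 = -4.99; fold change = 2^4.99 = 31.779
ABCB9: ΔΔCt = (25.08−18.18) − (20.74−17.88) = 6.90 − 2.86 = 4.04; fold change = 2^-4.04 = 0.061
FOX11 has the largest |ΔΔCt| = 4.99.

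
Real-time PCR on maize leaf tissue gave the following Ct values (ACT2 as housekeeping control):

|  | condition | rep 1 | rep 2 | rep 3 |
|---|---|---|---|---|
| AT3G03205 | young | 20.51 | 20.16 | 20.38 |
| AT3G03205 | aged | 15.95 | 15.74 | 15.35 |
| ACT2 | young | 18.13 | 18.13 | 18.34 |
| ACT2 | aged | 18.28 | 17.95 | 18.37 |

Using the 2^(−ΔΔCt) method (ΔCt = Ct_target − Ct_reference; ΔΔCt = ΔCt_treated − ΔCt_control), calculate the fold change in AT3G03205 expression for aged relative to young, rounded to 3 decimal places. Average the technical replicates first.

25.457

Mean Ct: AT3G03205 young 20.350; AT3G03205 aged 15.680; ACT2 young 18.200; ACT2 aged 18.200
ΔCt(young) = 20.350 − 18.200 = 2.150
ΔCt(aged) = 15.680 − 18.200 = -2.520
ΔΔCt = -2.520 − 2.150 = -4.670
Fold change = 2^(−(-4.670)) = 2^4.670 = 25.4572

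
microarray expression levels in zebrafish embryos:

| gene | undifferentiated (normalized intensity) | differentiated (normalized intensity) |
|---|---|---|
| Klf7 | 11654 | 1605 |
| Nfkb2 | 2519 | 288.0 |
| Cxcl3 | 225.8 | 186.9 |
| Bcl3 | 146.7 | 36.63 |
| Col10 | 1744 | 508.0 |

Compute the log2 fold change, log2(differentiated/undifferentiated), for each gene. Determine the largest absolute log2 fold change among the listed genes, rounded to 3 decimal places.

log2(1605/11654) = -2.860  (Klf7)
log2(288.0/2519) = -3.129  (Nfkb2)
log2(186.9/225.8) = -0.273  (Cxcl3)
log2(36.63/146.7) = -2.002  (Bcl3)
log2(508.0/1744) = -1.779  (Col10)
The largest magnitude belongs to Nfkb2.

3.129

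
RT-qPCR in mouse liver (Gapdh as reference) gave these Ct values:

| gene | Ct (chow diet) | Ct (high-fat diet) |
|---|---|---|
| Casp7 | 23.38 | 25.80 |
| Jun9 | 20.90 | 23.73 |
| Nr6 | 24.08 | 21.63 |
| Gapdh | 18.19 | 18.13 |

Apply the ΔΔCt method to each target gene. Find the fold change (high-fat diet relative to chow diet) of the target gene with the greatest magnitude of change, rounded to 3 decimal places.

Casp7: ΔΔCt = (25.80−18.13) − (23.38−18.19) = 7.67 − 5.19 = 2.48; fold change = 2^-2.48 = 0.179
Jun9: ΔΔCt = (23.73−18.13) − (20.90−18.19) = 5.60 − 2.71 = 2.89; fold change = 2^-2.89 = 0.135
Nr6: ΔΔCt = (21.63−18.13) − (24.08−18.19) = 3.50 − 5.89 = -2.39; fold change = 2^2.39 = 5.242
Jun9 has the largest |ΔΔCt| = 2.89.

0.135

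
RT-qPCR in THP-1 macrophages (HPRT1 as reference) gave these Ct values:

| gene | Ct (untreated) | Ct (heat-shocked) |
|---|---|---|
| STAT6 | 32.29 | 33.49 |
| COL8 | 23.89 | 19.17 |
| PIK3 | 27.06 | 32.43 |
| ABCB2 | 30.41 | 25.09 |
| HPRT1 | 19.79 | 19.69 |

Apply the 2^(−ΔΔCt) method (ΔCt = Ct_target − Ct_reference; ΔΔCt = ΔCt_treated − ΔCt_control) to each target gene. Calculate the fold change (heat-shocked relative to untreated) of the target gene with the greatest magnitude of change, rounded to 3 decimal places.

STAT6: ΔΔCt = (33.49−19.69) − (32.29−19.79) = 13.80 − 12.50 = 1.30; fold change = 2^-1.30 = 0.406
COL8: ΔΔCt = (19.17−19.69) − (23.89−19.79) = -0.52 − 4.10 = -4.62; fold change = 2^4.62 = 24.590
PIK3: ΔΔCt = (32.43−19.69) − (27.06−19.79) = 12.74 − 7.27 = 5.47; fold change = 2^-5.47 = 0.023
ABCB2: ΔΔCt = (25.09−19.69) − (30.41−19.79) = 5.40 − 10.62 = -5.22; fold change = 2^5.22 = 37.271
PIK3 has the largest |ΔΔCt| = 5.47.

0.023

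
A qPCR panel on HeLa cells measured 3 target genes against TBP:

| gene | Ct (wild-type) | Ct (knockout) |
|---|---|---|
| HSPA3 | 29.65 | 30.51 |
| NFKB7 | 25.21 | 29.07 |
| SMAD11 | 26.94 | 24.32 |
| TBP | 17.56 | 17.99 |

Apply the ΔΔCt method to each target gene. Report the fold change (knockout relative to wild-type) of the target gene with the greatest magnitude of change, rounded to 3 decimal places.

0.093

HSPA3: ΔΔCt = (30.51−17.99) − (29.65−17.56) = 12.52 − 12.09 = 0.43; fold change = 2^-0.43 = 0.742
NFKB7: ΔΔCt = (29.07−17.99) − (25.21−17.56) = 11.08 − 7.65 = 3.43; fold change = 2^-3.43 = 0.093
SMAD11: ΔΔCt = (24.32−17.99) − (26.94−17.56) = 6.33 − 9.38 = -3.05; fold change = 2^3.05 = 8.282
NFKB7 has the largest |ΔΔCt| = 3.43.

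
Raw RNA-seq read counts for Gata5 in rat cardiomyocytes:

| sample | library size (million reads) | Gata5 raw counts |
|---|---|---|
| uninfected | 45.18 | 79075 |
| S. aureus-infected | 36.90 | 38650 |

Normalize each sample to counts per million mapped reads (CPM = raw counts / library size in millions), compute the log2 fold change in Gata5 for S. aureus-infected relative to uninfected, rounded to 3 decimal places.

-0.741

CPM(uninfected) = 79075 / 45.18 = 1750.2213
CPM(S. aureus-infected) = 38650 / 36.90 = 1047.4255
Fold change = 1047.4255 / 1750.2213 = 0.59845
log2(0.59845) = -0.7407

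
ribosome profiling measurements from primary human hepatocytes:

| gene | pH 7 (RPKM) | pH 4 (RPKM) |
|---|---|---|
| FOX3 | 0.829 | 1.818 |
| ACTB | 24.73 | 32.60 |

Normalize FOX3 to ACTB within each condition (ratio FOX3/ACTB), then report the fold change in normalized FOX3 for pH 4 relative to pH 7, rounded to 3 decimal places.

1.664

FOX3/ACTB (pH 7) = 0.829 / 24.73 = 0.033522
FOX3/ACTB (pH 4) = 1.818 / 32.60 = 0.055767
Fold change = 0.055767 / 0.033522 = 1.6636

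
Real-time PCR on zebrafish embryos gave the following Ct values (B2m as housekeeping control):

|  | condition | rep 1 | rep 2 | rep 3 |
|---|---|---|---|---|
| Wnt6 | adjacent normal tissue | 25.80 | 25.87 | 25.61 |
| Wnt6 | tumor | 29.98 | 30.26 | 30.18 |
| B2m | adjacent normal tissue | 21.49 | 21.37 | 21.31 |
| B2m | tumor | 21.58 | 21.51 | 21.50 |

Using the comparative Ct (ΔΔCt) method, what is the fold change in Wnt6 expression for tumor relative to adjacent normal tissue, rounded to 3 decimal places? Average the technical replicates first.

Mean Ct: Wnt6 adjacent normal tissue 25.760; Wnt6 tumor 30.140; B2m adjacent normal tissue 21.390; B2m tumor 21.530
ΔCt(adjacent normal tissue) = 25.760 − 21.390 = 4.370
ΔCt(tumor) = 30.140 − 21.530 = 8.610
ΔΔCt = 8.610 − 4.370 = 4.240
Fold change = 2^(−4.240) = 0.0529

0.053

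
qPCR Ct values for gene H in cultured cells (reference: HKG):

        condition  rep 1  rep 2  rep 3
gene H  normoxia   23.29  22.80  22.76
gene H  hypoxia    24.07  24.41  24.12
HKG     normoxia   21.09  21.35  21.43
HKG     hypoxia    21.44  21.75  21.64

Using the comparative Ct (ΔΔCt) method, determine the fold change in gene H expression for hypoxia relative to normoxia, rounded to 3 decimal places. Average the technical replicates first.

0.525

Mean Ct: gene H normoxia 22.950; gene H hypoxia 24.200; HKG normoxia 21.290; HKG hypoxia 21.610
ΔCt(normoxia) = 22.950 − 21.290 = 1.660
ΔCt(hypoxia) = 24.200 − 21.610 = 2.590
ΔΔCt = 2.590 − 1.660 = 0.930
Fold change = 2^(−0.930) = 0.5249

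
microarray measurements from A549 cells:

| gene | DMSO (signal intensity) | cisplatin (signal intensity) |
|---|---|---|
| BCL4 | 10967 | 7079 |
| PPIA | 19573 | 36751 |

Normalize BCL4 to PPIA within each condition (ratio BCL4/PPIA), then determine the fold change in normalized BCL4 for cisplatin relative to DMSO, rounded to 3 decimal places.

0.344

BCL4/PPIA (DMSO) = 10967 / 19573 = 0.56031
BCL4/PPIA (cisplatin) = 7079 / 36751 = 0.19262
Fold change = 0.19262 / 0.56031 = 0.3438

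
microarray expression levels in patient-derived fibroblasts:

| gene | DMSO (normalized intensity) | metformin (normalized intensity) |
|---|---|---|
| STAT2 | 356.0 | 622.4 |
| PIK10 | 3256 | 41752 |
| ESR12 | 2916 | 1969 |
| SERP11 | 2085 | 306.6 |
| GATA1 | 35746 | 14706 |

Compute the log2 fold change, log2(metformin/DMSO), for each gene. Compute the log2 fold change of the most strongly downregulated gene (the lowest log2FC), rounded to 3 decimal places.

-2.766

log2(622.4/356.0) = 0.806  (STAT2)
log2(41752/3256) = 3.681  (PIK10)
log2(1969/2916) = -0.567  (ESR12)
log2(306.6/2085) = -2.766  (SERP11)
log2(14706/35746) = -1.281  (GATA1)
SERP11 is most strongly downregulated.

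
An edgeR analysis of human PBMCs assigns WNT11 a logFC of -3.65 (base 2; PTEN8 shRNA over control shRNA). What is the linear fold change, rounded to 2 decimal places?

Fold change = 2^(-3.65) = 0.080

0.08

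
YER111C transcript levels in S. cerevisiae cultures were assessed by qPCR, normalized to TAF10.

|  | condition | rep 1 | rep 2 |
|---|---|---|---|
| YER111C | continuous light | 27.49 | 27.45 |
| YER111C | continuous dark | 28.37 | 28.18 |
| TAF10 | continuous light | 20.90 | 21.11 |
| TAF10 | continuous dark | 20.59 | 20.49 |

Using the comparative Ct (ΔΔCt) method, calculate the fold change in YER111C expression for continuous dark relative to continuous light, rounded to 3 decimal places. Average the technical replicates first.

Mean Ct: YER111C continuous light 27.470; YER111C continuous dark 28.275; TAF10 continuous light 21.005; TAF10 continuous dark 20.540
ΔCt(continuous light) = 27.470 − 21.005 = 6.465
ΔCt(continuous dark) = 28.275 − 20.540 = 7.735
ΔΔCt = 7.735 − 6.465 = 1.270
Fold change = 2^(−1.270) = 0.4147

0.415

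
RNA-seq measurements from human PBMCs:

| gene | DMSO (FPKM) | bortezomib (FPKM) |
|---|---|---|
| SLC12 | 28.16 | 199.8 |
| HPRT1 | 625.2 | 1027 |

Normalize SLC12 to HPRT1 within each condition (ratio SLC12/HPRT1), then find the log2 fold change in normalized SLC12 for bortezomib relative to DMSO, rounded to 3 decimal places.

2.111

SLC12/HPRT1 (DMSO) = 28.16 / 625.2 = 0.045042
SLC12/HPRT1 (bortezomib) = 199.8 / 1027 = 0.19455
Fold change = 0.19455 / 0.045042 = 4.3193
log2(4.3193) = 2.1108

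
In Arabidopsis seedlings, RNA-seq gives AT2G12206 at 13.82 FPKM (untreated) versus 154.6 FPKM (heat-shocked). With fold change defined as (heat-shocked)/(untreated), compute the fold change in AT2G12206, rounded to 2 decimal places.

11.19

Fold change = 154.6 / 13.82 = 11.187
AT2G12206 is upregulated.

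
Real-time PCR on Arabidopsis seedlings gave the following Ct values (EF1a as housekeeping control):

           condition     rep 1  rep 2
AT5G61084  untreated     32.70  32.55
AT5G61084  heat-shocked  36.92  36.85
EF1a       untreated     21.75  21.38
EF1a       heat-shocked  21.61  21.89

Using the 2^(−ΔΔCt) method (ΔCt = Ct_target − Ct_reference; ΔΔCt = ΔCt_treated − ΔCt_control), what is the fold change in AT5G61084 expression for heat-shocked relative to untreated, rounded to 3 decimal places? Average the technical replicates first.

Mean Ct: AT5G61084 untreated 32.625; AT5G61084 heat-shocked 36.885; EF1a untreated 21.565; EF1a heat-shocked 21.750
ΔCt(untreated) = 32.625 − 21.565 = 11.060
ΔCt(heat-shocked) = 36.885 − 21.750 = 15.135
ΔΔCt = 15.135 − 11.060 = 4.075
Fold change = 2^(−4.075) = 0.0593

0.059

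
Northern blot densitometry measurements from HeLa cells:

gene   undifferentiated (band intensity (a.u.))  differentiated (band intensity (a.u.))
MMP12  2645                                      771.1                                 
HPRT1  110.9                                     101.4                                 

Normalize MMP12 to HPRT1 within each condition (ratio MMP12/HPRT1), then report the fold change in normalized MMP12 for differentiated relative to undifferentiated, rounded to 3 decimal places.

MMP12/HPRT1 (undifferentiated) = 2645 / 110.9 = 23.85
MMP12/HPRT1 (differentiated) = 771.1 / 101.4 = 7.6045
Fold change = 7.6045 / 23.85 = 0.3188

0.319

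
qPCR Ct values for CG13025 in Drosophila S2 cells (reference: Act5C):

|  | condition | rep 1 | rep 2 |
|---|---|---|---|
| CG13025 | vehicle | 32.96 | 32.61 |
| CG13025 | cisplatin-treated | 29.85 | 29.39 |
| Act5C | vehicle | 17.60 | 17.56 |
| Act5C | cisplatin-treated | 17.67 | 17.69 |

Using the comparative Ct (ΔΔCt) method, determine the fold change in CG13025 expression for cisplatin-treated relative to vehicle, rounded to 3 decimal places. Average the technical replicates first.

9.613

Mean Ct: CG13025 vehicle 32.785; CG13025 cisplatin-treated 29.620; Act5C vehicle 17.580; Act5C cisplatin-treated 17.680
ΔCt(vehicle) = 32.785 − 17.580 = 15.205
ΔCt(cisplatin-treated) = 29.620 − 17.680 = 11.940
ΔΔCt = 11.940 − 15.205 = -3.265
Fold change = 2^(−(-3.265)) = 2^3.265 = 9.6131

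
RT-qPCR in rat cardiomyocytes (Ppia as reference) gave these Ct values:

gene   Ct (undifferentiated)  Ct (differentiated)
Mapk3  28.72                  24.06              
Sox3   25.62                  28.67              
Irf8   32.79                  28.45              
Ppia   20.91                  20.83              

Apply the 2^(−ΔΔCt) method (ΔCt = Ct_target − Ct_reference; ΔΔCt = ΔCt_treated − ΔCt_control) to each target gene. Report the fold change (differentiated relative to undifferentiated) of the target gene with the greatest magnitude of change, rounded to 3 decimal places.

23.918

Mapk3: ΔΔCt = (24.06−20.83) − (28.72−20.91) = 3.23 − 7.81 = -4.58; fold change = 2^4.58 = 23.918
Sox3: ΔΔCt = (28.67−20.83) − (25.62−20.91) = 7.84 − 4.71 = 3.13; fold change = 2^-3.13 = 0.114
Irf8: ΔΔCt = (28.45−20.83) − (32.79−20.91) = 7.62 − 11.88 = -4.26; fold change = 2^4.26 = 19.160
Mapk3 has the largest |ΔΔCt| = 4.58.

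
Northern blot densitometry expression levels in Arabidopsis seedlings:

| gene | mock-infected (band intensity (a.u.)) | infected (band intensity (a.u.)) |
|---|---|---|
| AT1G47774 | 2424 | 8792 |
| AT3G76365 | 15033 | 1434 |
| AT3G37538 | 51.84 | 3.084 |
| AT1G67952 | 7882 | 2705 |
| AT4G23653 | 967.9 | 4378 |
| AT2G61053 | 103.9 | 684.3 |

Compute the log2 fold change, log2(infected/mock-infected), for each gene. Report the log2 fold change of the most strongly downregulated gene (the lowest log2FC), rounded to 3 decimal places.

log2(8792/2424) = 1.859  (AT1G47774)
log2(1434/15033) = -3.390  (AT3G76365)
log2(3.084/51.84) = -4.071  (AT3G37538)
log2(2705/7882) = -1.543  (AT1G67952)
log2(4378/967.9) = 2.177  (AT4G23653)
log2(684.3/103.9) = 2.719  (AT2G61053)
AT3G37538 is most strongly downregulated.

-4.071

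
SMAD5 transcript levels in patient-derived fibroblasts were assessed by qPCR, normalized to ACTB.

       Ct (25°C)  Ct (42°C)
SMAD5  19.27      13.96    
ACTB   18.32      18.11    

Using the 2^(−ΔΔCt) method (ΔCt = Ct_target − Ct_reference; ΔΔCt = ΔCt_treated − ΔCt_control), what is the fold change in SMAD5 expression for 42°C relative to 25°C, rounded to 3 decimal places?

ΔCt(25°C) = 19.270 − 18.320 = 0.950
ΔCt(42°C) = 13.960 − 18.110 = -4.150
ΔΔCt = -4.150 − 0.950 = -5.100
Fold change = 2^(−(-5.100)) = 2^5.100 = 34.2968

34.297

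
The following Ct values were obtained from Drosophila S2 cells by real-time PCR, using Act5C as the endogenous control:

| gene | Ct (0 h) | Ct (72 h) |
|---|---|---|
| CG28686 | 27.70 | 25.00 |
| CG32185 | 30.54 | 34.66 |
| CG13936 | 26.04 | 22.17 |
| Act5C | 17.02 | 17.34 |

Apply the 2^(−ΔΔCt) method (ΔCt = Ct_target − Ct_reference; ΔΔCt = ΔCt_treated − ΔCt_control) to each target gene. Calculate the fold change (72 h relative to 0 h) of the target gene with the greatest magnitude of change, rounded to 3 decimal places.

CG28686: ΔΔCt = (25.00−17.34) − (27.70−17.02) = 7.66 − 10.68 = -3.02; fold change = 2^3.02 = 8.112
CG32185: ΔΔCt = (34.66−17.34) − (30.54−17.02) = 17.32 − 13.52 = 3.80; fold change = 2^-3.80 = 0.072
CG13936: ΔΔCt = (22.17−17.34) − (26.04−17.02) = 4.83 − 9.02 = -4.19; fold change = 2^4.19 = 18.252
CG13936 has the largest |ΔΔCt| = 4.19.

18.252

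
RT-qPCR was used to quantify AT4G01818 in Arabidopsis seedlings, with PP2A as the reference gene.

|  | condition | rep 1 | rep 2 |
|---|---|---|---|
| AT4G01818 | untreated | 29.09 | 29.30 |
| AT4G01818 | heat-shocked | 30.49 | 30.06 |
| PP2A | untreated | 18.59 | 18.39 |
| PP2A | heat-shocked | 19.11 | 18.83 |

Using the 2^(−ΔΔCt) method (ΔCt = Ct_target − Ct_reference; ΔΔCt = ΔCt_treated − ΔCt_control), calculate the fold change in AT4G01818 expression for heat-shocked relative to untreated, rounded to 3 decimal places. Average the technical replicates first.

0.660

Mean Ct: AT4G01818 untreated 29.195; AT4G01818 heat-shocked 30.275; PP2A untreated 18.490; PP2A heat-shocked 18.970
ΔCt(untreated) = 29.195 − 18.490 = 10.705
ΔCt(heat-shocked) = 30.275 − 18.970 = 11.305
ΔΔCt = 11.305 − 10.705 = 0.600
Fold change = 2^(−0.600) = 0.6598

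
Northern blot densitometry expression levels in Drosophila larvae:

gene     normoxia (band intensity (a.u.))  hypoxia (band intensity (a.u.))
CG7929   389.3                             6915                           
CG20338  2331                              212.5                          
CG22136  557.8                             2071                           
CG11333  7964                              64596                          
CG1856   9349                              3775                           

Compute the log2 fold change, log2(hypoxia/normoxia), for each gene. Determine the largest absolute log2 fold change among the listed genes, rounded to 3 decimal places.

4.151

log2(6915/389.3) = 4.151  (CG7929)
log2(212.5/2331) = -3.455  (CG20338)
log2(2071/557.8) = 1.893  (CG22136)
log2(64596/7964) = 3.020  (CG11333)
log2(3775/9349) = -1.308  (CG1856)
The largest magnitude belongs to CG7929.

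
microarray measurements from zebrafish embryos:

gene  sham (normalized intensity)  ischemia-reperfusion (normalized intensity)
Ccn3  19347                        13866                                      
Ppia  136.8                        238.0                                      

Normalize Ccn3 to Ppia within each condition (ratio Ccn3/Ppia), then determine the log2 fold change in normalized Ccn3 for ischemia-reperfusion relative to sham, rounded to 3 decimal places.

-1.279

Ccn3/Ppia (sham) = 19347 / 136.8 = 141.43
Ccn3/Ppia (ischemia-reperfusion) = 13866 / 238.0 = 58.261
Fold change = 58.261 / 141.43 = 0.4120
log2(0.4120) = -1.2795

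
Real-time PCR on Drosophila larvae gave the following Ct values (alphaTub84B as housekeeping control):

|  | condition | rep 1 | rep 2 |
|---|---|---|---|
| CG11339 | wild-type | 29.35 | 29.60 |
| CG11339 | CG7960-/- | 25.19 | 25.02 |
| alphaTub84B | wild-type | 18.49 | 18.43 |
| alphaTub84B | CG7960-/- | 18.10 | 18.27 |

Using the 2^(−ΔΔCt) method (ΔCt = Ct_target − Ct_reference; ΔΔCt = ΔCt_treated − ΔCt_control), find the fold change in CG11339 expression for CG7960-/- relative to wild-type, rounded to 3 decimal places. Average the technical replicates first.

17.089

Mean Ct: CG11339 wild-type 29.475; CG11339 CG7960-/- 25.105; alphaTub84B wild-type 18.460; alphaTub84B CG7960-/- 18.185
ΔCt(wild-type) = 29.475 − 18.460 = 11.015
ΔCt(CG7960-/-) = 25.105 − 18.185 = 6.920
ΔΔCt = 6.920 − 11.015 = -4.095
Fold change = 2^(−(-4.095)) = 2^4.095 = 17.0890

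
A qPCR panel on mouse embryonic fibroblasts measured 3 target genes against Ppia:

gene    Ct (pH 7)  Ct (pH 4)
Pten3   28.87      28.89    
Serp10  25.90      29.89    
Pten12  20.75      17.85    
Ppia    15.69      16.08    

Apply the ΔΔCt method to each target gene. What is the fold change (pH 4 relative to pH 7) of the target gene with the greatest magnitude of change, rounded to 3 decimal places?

0.082

Pten3: ΔΔCt = (28.89−16.08) − (28.87−15.69) = 12.81 − 13.18 = -0.37; fold change = 2^0.37 = 1.292
Serp10: ΔΔCt = (29.89−16.08) − (25.90−15.69) = 13.81 − 10.21 = 3.60; fold change = 2^-3.60 = 0.082
Pten12: ΔΔCt = (17.85−16.08) − (20.75−15.69) = 1.77 − 5.06 = -3.29; fold change = 2^3.29 = 9.781
Serp10 has the largest |ΔΔCt| = 3.60.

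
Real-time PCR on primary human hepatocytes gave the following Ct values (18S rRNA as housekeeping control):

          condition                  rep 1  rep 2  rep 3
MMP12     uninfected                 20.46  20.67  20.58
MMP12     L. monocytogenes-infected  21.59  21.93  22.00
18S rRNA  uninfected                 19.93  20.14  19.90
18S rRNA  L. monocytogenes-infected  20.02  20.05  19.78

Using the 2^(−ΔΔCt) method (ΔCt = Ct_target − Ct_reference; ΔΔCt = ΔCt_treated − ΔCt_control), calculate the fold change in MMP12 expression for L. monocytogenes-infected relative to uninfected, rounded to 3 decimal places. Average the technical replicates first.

Mean Ct: MMP12 uninfected 20.570; MMP12 L. monocytogenes-infected 21.840; 18S rRNA uninfected 19.990; 18S rRNA L. monocytogenes-infected 19.950
ΔCt(uninfected) = 20.570 − 19.990 = 0.580
ΔCt(L. monocytogenes-infected) = 21.840 − 19.950 = 1.890
ΔΔCt = 1.890 − 0.580 = 1.310
Fold change = 2^(−1.310) = 0.4033

0.403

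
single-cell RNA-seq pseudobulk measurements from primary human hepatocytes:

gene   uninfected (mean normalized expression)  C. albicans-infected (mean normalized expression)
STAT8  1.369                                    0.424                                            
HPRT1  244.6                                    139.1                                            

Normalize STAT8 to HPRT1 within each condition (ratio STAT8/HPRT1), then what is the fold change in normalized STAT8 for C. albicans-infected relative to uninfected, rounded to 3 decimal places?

0.545

STAT8/HPRT1 (uninfected) = 1.369 / 244.6 = 0.0055969
STAT8/HPRT1 (C. albicans-infected) = 0.424 / 139.1 = 0.0030482
Fold change = 0.0030482 / 0.0055969 = 0.5446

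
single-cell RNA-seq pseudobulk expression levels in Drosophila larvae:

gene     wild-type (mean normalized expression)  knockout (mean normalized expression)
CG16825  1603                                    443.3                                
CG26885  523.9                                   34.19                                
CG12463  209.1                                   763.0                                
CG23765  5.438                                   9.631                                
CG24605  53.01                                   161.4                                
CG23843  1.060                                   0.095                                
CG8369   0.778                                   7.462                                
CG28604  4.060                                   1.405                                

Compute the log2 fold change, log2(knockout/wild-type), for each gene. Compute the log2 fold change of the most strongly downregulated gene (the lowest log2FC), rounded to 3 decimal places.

-3.938

log2(443.3/1603) = -1.854  (CG16825)
log2(34.19/523.9) = -3.938  (CG26885)
log2(763.0/209.1) = 1.867  (CG12463)
log2(9.631/5.438) = 0.825  (CG23765)
log2(161.4/53.01) = 1.606  (CG24605)
log2(0.095/1.060) = -3.480  (CG23843)
log2(7.462/0.778) = 3.262  (CG8369)
log2(1.405/4.060) = -1.531  (CG28604)
CG26885 is most strongly downregulated.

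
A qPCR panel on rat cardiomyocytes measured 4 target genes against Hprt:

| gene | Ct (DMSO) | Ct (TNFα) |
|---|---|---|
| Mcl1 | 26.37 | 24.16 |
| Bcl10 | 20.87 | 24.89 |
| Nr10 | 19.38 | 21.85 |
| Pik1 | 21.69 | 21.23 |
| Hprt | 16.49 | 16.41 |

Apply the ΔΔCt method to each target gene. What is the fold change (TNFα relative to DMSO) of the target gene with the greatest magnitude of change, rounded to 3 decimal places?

Mcl1: ΔΔCt = (24.16−16.41) − (26.37−16.49) = 7.75 − 9.88 = -2.13; fold change = 2^2.13 = 4.377
Bcl10: ΔΔCt = (24.89−16.41) − (20.87−16.49) = 8.48 − 4.38 = 4.10; fold change = 2^-4.10 = 0.058
Nr10: ΔΔCt = (21.85−16.41) − (19.38−16.49) = 5.44 − 2.89 = 2.55; fold change = 2^-2.55 = 0.171
Pik1: ΔΔCt = (21.23−16.41) − (21.69−16.49) = 4.82 − 5.20 = -0.38; fold change = 2^0.38 = 1.301
Bcl10 has the largest |ΔΔCt| = 4.10.

0.058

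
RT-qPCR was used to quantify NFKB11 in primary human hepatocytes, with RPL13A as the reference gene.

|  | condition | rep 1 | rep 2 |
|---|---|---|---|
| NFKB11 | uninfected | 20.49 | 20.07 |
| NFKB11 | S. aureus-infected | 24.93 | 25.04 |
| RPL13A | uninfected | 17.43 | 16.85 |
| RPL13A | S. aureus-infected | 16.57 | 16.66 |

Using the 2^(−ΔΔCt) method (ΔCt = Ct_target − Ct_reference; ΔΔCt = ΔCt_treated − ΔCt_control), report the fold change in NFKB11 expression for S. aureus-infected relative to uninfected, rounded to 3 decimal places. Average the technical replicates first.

0.027

Mean Ct: NFKB11 uninfected 20.280; NFKB11 S. aureus-infected 24.985; RPL13A uninfected 17.140; RPL13A S. aureus-infected 16.615
ΔCt(uninfected) = 20.280 − 17.140 = 3.140
ΔCt(S. aureus-infected) = 24.985 − 16.615 = 8.370
ΔΔCt = 8.370 − 3.140 = 5.230
Fold change = 2^(−5.230) = 0.0266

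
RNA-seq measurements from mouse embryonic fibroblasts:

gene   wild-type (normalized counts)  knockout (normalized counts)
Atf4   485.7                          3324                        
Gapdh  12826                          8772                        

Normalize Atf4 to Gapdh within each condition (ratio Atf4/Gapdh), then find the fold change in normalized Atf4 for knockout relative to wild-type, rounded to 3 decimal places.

10.007

Atf4/Gapdh (wild-type) = 485.7 / 12826 = 0.037868
Atf4/Gapdh (knockout) = 3324 / 8772 = 0.37893
Fold change = 0.37893 / 0.037868 = 10.0066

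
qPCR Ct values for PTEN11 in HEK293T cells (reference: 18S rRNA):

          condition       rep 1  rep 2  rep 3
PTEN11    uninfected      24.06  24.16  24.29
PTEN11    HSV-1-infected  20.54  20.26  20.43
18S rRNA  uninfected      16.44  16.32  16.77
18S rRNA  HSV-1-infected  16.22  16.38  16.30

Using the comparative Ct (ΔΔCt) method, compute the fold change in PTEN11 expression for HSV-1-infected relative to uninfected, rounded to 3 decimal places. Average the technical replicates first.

11.713

Mean Ct: PTEN11 uninfected 24.170; PTEN11 HSV-1-infected 20.410; 18S rRNA uninfected 16.510; 18S rRNA HSV-1-infected 16.300
ΔCt(uninfected) = 24.170 − 16.510 = 7.660
ΔCt(HSV-1-infected) = 20.410 − 16.300 = 4.110
ΔΔCt = 4.110 − 7.660 = -3.550
Fold change = 2^(−(-3.550)) = 2^3.550 = 11.7127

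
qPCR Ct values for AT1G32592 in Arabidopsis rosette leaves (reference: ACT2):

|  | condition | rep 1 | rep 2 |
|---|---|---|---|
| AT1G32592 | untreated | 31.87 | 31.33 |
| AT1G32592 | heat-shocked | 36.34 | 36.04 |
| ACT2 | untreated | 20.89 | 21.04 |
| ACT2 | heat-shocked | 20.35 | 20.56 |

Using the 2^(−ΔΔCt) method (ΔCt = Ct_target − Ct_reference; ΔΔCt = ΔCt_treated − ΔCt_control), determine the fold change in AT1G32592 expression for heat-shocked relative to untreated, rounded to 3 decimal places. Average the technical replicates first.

Mean Ct: AT1G32592 untreated 31.600; AT1G32592 heat-shocked 36.190; ACT2 untreated 20.965; ACT2 heat-shocked 20.455
ΔCt(untreated) = 31.600 − 20.965 = 10.635
ΔCt(heat-shocked) = 36.190 − 20.455 = 15.735
ΔΔCt = 15.735 − 10.635 = 5.100
Fold change = 2^(−5.100) = 0.0292

0.029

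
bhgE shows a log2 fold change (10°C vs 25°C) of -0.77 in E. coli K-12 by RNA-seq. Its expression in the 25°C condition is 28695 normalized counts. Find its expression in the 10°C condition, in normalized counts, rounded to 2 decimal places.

Fold change = 2^(-0.77) = 0.5864
10°C expression = 28695 × 0.5864 = 16827.25

16827.25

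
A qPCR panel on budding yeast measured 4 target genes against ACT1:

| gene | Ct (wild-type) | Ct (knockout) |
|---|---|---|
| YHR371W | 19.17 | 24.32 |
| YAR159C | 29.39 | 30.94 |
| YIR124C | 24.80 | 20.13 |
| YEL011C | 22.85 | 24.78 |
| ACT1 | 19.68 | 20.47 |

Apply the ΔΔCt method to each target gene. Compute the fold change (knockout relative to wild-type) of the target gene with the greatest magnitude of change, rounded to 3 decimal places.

YHR371W: ΔΔCt = (24.32−20.47) − (19.17−19.68) = 3.85 − (-0.51) = 4.36; fold change = 2^-4.36 = 0.049
YAR159C: ΔΔCt = (30.94−20.47) − (29.39−19.68) = 10.47 − 9.71 = 0.76; fold change = 2^-0.76 = 0.590
YIR124C: ΔΔCt = (20.13−20.47) − (24.80−19.68) = -0.34 − 5.12 = -5.46; fold change = 2^5.46 = 44.017
YEL011C: ΔΔCt = (24.78−20.47) − (22.85−19.68) = 4.31 − 3.17 = 1.14; fold change = 2^-1.14 = 0.454
YIR124C has the largest |ΔΔCt| = 5.46.

44.017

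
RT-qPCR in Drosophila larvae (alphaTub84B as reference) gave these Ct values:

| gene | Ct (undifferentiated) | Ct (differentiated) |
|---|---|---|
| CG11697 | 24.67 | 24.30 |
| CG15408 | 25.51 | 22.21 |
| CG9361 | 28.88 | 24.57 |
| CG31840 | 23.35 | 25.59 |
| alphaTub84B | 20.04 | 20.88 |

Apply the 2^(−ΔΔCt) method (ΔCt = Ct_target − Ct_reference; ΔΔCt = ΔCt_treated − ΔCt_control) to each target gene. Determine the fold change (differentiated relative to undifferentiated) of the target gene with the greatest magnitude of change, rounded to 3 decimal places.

CG11697: ΔΔCt = (24.30−20.88) − (24.67−20.04) = 3.42 − 4.63 = -1.21; fold change = 2^1.21 = 2.313
CG15408: ΔΔCt = (22.21−20.88) − (25.51−20.04) = 1.33 − 5.47 = -4.14; fold change = 2^4.14 = 17.630
CG9361: ΔΔCt = (24.57−20.88) − (28.88−20.04) = 3.69 − 8.84 = -5.15; fold change = 2^5.15 = 35.506
CG31840: ΔΔCt = (25.59−20.88) − (23.35−20.04) = 4.71 − 3.31 = 1.40; fold change = 2^-1.40 = 0.379
CG9361 has the largest |ΔΔCt| = 5.15.

35.506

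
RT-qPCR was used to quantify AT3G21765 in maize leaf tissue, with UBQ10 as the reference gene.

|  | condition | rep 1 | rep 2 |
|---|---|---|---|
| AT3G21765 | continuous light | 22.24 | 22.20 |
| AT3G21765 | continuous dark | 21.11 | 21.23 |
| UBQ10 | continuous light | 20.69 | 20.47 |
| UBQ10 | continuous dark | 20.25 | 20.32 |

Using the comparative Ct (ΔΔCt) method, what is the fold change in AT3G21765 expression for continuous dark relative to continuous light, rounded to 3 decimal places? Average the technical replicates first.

1.688

Mean Ct: AT3G21765 continuous light 22.220; AT3G21765 continuous dark 21.170; UBQ10 continuous light 20.580; UBQ10 continuous dark 20.285
ΔCt(continuous light) = 22.220 − 20.580 = 1.640
ΔCt(continuous dark) = 21.170 − 20.285 = 0.885
ΔΔCt = 0.885 − 1.640 = -0.755
Fold change = 2^(−(-0.755)) = 2^0.755 = 1.6876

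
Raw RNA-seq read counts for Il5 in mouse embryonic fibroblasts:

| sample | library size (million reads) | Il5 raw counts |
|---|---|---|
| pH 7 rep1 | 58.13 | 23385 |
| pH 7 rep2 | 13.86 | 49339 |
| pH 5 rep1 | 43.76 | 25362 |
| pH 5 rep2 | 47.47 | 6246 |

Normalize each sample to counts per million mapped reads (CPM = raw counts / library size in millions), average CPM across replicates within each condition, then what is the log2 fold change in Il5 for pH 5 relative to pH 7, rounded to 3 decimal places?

CPM(pH 7 rep1) = 23385 / 58.13 = 402.2880
CPM(pH 7 rep2) = 49339 / 13.86 = 3559.8124
CPM(pH 5 rep1) = 25362 / 43.76 = 579.5704
CPM(pH 5 rep2) = 6246 / 47.47 = 131.5778
mean CPM(pH 7) = 1981.0502; mean CPM(pH 5) = 355.5741
Fold change = 355.5741 / 1981.0502 = 0.17949
log2(0.17949) = -2.4780

-2.478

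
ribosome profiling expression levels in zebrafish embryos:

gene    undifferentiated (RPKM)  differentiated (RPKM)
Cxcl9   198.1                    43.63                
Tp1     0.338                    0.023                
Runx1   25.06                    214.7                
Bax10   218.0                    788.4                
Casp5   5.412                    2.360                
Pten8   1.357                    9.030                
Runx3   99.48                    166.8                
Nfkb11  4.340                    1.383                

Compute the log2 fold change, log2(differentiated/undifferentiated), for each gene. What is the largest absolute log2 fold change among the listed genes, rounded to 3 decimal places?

3.877

log2(43.63/198.1) = -2.183  (Cxcl9)
log2(0.023/0.338) = -3.877  (Tp1)
log2(214.7/25.06) = 3.099  (Runx1)
log2(788.4/218.0) = 1.855  (Bax10)
log2(2.360/5.412) = -1.197  (Casp5)
log2(9.030/1.357) = 2.734  (Pten8)
log2(166.8/99.48) = 0.746  (Runx3)
log2(1.383/4.340) = -1.650  (Nfkb11)
The largest magnitude belongs to Tp1.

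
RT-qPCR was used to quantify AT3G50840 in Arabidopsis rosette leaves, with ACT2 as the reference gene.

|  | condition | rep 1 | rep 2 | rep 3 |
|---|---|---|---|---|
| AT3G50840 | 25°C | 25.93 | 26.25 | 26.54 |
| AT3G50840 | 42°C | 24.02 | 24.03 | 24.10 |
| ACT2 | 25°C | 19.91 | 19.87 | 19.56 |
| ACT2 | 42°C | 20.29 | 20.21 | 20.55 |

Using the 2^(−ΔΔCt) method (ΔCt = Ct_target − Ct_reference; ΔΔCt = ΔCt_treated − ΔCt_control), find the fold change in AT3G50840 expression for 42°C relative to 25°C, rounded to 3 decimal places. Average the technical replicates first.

6.774

Mean Ct: AT3G50840 25°C 26.240; AT3G50840 42°C 24.050; ACT2 25°C 19.780; ACT2 42°C 20.350
ΔCt(25°C) = 26.240 − 19.780 = 6.460
ΔCt(42°C) = 24.050 − 20.350 = 3.700
ΔΔCt = 3.700 − 6.460 = -2.760
Fold change = 2^(−(-2.760)) = 2^2.760 = 6.7740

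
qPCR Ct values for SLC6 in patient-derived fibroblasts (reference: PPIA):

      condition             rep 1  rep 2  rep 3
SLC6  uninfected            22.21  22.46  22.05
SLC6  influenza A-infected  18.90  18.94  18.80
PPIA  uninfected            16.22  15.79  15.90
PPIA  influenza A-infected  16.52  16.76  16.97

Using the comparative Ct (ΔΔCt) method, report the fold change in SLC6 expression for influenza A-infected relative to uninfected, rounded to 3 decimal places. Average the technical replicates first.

Mean Ct: SLC6 uninfected 22.240; SLC6 influenza A-infected 18.880; PPIA uninfected 15.970; PPIA influenza A-infected 16.750
ΔCt(uninfected) = 22.240 − 15.970 = 6.270
ΔCt(influenza A-infected) = 18.880 − 16.750 = 2.130
ΔΔCt = 2.130 − 6.270 = -4.140
Fold change = 2^(−(-4.140)) = 2^4.140 = 17.6305

17.630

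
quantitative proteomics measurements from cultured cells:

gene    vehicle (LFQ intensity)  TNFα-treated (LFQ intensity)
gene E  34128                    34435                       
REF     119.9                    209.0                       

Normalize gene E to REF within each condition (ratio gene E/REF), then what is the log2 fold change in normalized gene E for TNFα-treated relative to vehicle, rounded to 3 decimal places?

-0.789

gene E/REF (vehicle) = 34128 / 119.9 = 284.64
gene E/REF (TNFα-treated) = 34435 / 209.0 = 164.76
Fold change = 164.76 / 284.64 = 0.5788
log2(0.5788) = -0.7888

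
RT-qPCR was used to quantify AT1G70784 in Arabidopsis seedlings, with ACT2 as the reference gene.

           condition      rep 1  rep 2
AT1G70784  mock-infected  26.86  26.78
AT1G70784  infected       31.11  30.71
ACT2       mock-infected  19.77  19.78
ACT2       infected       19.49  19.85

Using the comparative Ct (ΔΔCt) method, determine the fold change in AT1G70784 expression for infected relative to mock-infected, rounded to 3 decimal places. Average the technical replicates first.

0.055

Mean Ct: AT1G70784 mock-infected 26.820; AT1G70784 infected 30.910; ACT2 mock-infected 19.775; ACT2 infected 19.670
ΔCt(mock-infected) = 26.820 − 19.775 = 7.045
ΔCt(infected) = 30.910 − 19.670 = 11.240
ΔΔCt = 11.240 − 7.045 = 4.195
Fold change = 2^(−4.195) = 0.0546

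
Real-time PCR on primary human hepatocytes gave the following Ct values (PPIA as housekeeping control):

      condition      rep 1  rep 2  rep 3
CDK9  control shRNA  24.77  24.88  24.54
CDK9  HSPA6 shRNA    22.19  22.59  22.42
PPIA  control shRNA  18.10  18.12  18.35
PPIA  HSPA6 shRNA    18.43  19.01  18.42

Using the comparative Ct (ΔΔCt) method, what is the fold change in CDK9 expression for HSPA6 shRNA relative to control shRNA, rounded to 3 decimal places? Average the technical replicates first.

6.774

Mean Ct: CDK9 control shRNA 24.730; CDK9 HSPA6 shRNA 22.400; PPIA control shRNA 18.190; PPIA HSPA6 shRNA 18.620
ΔCt(control shRNA) = 24.730 − 18.190 = 6.540
ΔCt(HSPA6 shRNA) = 22.400 − 18.620 = 3.780
ΔΔCt = 3.780 − 6.540 = -2.760
Fold change = 2^(−(-2.760)) = 2^2.760 = 6.7740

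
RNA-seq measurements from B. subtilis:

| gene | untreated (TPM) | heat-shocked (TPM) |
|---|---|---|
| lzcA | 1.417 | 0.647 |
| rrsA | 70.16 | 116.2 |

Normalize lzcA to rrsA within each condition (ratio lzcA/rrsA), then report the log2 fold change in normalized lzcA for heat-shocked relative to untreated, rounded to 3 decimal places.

lzcA/rrsA (untreated) = 1.417 / 70.16 = 0.020197
lzcA/rrsA (heat-shocked) = 0.647 / 116.2 = 0.005568
Fold change = 0.005568 / 0.020197 = 0.2757
log2(0.2757) = -1.8589

-1.859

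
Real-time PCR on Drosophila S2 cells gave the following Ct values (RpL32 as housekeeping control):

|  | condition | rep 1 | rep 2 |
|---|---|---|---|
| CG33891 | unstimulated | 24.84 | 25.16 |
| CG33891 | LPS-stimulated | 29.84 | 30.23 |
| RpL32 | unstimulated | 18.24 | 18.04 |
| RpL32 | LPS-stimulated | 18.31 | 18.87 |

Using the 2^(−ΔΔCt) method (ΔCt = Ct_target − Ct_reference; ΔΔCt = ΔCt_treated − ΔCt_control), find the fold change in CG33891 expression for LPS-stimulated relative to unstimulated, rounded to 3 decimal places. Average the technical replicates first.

Mean Ct: CG33891 unstimulated 25.000; CG33891 LPS-stimulated 30.035; RpL32 unstimulated 18.140; RpL32 LPS-stimulated 18.590
ΔCt(unstimulated) = 25.000 − 18.140 = 6.860
ΔCt(LPS-stimulated) = 30.035 − 18.590 = 11.445
ΔΔCt = 11.445 − 6.860 = 4.585
Fold change = 2^(−4.585) = 0.0417

0.042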